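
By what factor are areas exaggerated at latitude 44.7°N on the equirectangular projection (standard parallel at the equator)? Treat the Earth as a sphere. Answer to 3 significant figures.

1.41

In the plate carrée (x = Rλ, y = Rφ), meridians are true-scale (h = 1) and parallels are stretched by k = sec φ.
Areal scale = h·k = 1 × sec φ; at 44.7°, h = 1.000, k = 1.407, so h·k = 1.407.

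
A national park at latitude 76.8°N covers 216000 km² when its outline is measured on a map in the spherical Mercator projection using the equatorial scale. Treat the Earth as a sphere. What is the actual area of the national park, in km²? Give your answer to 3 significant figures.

For Mercator, h = k = sec φ (a conformal cylindrical projection has a single point scale, 1/cos φ).
Areal scale = k² = sec²φ = 1/cos²(76.8°) = 1/0.2284² = 19.18.
True area = apparent / (areal scale) = 216000 / 19.18 ≈ 11300 km².

11300 km²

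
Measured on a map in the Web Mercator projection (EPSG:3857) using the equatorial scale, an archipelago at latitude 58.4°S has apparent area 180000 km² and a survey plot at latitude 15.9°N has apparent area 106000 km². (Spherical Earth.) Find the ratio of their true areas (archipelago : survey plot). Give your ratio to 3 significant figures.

0.504

On Mercator the areal scale is sec²φ, so true area = apparent × cos²φ.
True area of archipelago: 180000 × cos²(58.4°) = 180000 × 0.2746 = 49420 km².
True area of survey plot: 106000 × cos²(15.9°) = 106000 × 0.9249 = 98040 km².
Ratio = 49420 / 98040 ≈ 0.504.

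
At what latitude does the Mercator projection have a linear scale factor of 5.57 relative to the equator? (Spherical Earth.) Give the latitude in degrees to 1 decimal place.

79.7°

Mercator scale is k = sec φ = 1/cos φ.
1/cos φ = 5.57  ⇒  cos φ = 0.1795  ⇒  φ = arccos(0.1795) ≈ 79.7°.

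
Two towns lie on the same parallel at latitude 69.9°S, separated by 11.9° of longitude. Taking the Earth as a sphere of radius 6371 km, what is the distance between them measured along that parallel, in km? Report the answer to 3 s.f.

455 km

Arc length along a parallel = R cos φ · Δλ (with Δλ in radians).
= 6371 × cos 69.9° × (11.9° × π/180) = 6371 × 0.3437 × 0.2077 ≈ 455 km.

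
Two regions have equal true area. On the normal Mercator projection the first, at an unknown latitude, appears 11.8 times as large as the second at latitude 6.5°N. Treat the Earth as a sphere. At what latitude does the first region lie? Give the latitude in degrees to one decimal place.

73.2°

On Mercator, (apparent₁)/(apparent₂) = sec²φ₁ / sec²φ₂ when true areas are equal.
cos²φ₂ / cos²φ₁ = 11.8  ⇒  cos φ₁ = cos 6.5° / √11.8 = 0.9936/3.435 = 0.2892.
φ₁ = arccos(0.2892) ≈ 73.2°.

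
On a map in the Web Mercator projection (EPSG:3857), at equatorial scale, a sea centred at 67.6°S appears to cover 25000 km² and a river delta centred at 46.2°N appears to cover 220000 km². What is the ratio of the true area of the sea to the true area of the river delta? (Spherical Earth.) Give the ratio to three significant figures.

0.0344

Since Mercator area scale is 1/cos²φ, the true area equals the apparent area multiplied by cos²φ.
True area of sea: 25000 × cos²(67.6°) = 25000 × 0.1452 = 3630 km².
True area of river delta: 220000 × cos²(46.2°) = 220000 × 0.4791 = 105400 km².
Ratio = 3630 / 105400 ≈ 0.0344.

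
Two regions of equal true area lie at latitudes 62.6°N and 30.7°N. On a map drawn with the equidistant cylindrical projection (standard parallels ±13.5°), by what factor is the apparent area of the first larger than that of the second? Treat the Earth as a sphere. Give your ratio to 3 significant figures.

1.87

With standard parallel φ₀ = 13.5°, the equirectangular projection gives x = Rλ cos φ₀, y = Rφ, so h = 1 and k = cos 13.5° / cos φ.
Areal scale at 62.6°: h·k = 1.000 × 2.113 = 2.113.
Areal scale at 30.7°: h·k = 1.000 × 1.131 = 1.131.
Ratio = 2.113/1.131 ≈ 1.87.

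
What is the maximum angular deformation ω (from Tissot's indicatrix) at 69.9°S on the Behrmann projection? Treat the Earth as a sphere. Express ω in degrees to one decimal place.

Behrmann is a cylindrical equal-area projection with standard parallels at ±30°. A cylindrical equal-area projection with standard parallel φ₀ has meridian scale h = cos φ / cos φ₀ and parallel scale k = cos φ₀ / cos φ (so areas are preserved, h·k = 1).
At 69.9°: h = 0.3968, k = 2.520; principal scales a = 2.520, b = 0.3968.
sin(ω/2) = (a − b)/(a + b) = 2.123/2.917 = 0.7279, so ω = 2 arcsin(0.7279) ≈ 93.4°.

93.4°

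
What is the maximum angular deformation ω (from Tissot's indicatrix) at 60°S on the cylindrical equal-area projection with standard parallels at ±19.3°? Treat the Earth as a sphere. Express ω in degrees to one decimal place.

A cylindrical equal-area projection with standard parallel φ₀ has meridian scale h = cos φ / cos φ₀ and parallel scale k = cos φ₀ / cos φ (so areas are preserved, h·k = 1).
At 60°: h = 0.5298, k = 1.888; principal scales a = 1.888, b = 0.5298.
sin(ω/2) = (a − b)/(a + b) = 1.358/2.417 = 0.5617, so ω = 2 arcsin(0.5617) ≈ 68.3°.

68.3°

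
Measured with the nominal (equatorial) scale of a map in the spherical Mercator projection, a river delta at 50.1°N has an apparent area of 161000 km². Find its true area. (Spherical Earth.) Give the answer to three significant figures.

66200 km²

Mercator is conformal, so the point scale is isotropic: h = k = sec φ = 1/cos φ.
Areal scale = k² = sec²φ = 1/cos²(50.1°) = 1/0.6414² = 2.430.
True area = apparent / (areal scale) = 161000 / 2.430 ≈ 66200 km².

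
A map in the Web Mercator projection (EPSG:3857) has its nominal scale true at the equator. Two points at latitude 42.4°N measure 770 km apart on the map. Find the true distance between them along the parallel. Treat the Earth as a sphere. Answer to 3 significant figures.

569 km

The Mercator projection is conformal; its linear scale factor is the same in every direction and equals sec φ = 1/cos φ.
Along the parallel at 42.4°, map distances are exaggerated by k = sec 42.4° = 1.354.
True distance = 770 / 1.354 = 770 × cos 42.4° ≈ 569 km.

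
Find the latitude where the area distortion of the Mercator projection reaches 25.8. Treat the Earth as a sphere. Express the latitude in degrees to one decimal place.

Mercator areal scale is sec²φ.
sec²φ = 25.8  ⇒  cos²φ = 0.03876  ⇒  cos φ = 0.1969.
φ = arccos(0.1969) ≈ 78.6°.

78.6°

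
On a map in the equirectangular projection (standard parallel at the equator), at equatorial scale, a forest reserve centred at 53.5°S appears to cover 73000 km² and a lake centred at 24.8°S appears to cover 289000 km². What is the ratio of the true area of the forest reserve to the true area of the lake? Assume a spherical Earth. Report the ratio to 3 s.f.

On the plate carrée, areal scale = h·k = 1 × sec φ, so true area = apparent × cos φ.
True area of forest reserve: 73000 × cos(53.5°) = 73000 × 0.5948 = 43420 km².
True area of lake: 289000 × cos(24.8°) = 289000 × 0.9078 = 262300 km².
Ratio = 43420 / 262300 ≈ 0.166.

0.166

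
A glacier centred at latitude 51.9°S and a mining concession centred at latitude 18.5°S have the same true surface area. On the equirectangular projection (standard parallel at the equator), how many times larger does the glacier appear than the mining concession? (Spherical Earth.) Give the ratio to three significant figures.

Plate carrée maps x = Rλ, y = Rφ. The meridian scale is h = 1 and the parallel scale is k = 1/cos φ = sec φ.
Areal scale at 51.9°: h·k = 1.000 × 1.621 = 1.621.
Areal scale at 18.5°: h·k = 1.000 × 1.054 = 1.054.
Ratio = 1.621/1.054 ≈ 1.54.

1.54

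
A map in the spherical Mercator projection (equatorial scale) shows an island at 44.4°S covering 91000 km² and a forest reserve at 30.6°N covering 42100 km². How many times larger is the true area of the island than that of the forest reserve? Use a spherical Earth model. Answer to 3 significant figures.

On Mercator the areal scale is sec²φ, so true area = apparent × cos²φ.
True area of island: 91000 × cos²(44.4°) = 91000 × 0.5105 = 46450 km².
True area of forest reserve: 42100 × cos²(30.6°) = 42100 × 0.7409 = 31190 km².
Ratio = 46450 / 31190 ≈ 1.49.

1.49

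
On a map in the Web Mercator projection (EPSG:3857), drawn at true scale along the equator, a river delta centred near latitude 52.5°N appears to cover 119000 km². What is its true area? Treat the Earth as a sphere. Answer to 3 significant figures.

44100 km²

Mercator is conformal, so the point scale is isotropic: h = k = sec φ = 1/cos φ.
Areal scale = k² = sec²φ = 1/cos²(52.5°) = 1/0.6088² = 2.698.
True area = apparent / (areal scale) = 119000 / 2.698 ≈ 44100 km².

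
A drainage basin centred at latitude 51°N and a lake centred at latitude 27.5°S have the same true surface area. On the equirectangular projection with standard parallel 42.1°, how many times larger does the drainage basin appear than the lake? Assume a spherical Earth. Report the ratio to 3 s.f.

The equidistant cylindrical projection with φ₀ = 42.1° has h = 1 (meridians true) and k = cos φ₀ / cos φ along parallels.
Areal scale at 51°: h·k = 1.000 × 1.179 = 1.179.
Areal scale at 27.5°: h·k = 1.000 × 0.8365 = 0.8365.
Ratio = 1.179/0.8365 ≈ 1.41.

1.41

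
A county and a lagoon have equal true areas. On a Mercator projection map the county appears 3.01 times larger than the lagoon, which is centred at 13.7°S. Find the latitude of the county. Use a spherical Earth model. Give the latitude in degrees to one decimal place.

55.9°

For equal true areas on Mercator, apparent areas scale as sec²φ, so the ratio is cos²φ₂ / cos²φ₁.
cos²φ₂ / cos²φ₁ = 3.01  ⇒  cos φ₁ = cos 13.7° / √3.01 = 0.9715/1.735 = 0.5600.
φ₁ = arccos(0.5600) ≈ 55.9°.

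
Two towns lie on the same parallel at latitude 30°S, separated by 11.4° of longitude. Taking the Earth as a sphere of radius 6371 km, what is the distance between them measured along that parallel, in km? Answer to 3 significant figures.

Arc length along a parallel = R cos φ · Δλ (with Δλ in radians).
= 6371 × cos 30° × (11.4° × π/180) = 6371 × 0.8660 × 0.1990 ≈ 1100 km.

1100 km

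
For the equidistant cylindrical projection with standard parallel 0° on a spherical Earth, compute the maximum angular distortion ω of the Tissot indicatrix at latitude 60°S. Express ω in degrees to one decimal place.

Plate carrée maps x = Rλ, y = Rφ. The meridian scale is h = 1 and the parallel scale is k = 1/cos φ = sec φ.
At 60°: h = 1.000, k = 2.000; principal scales a = 2.000, b = 1.000.
sin(ω/2) = (a − b)/(a + b) = 1.0000/3.000 = 0.3333, so ω = 2 arcsin(0.3333) ≈ 38.9°.

38.9°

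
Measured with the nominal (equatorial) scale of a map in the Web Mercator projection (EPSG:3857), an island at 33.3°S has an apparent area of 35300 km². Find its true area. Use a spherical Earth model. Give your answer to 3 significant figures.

24700 km²

For Mercator, h = k = sec φ (a conformal cylindrical projection has a single point scale, 1/cos φ).
Areal scale = k² = sec²φ = 1/cos²(33.3°) = 1/0.8358² = 1.431.
True area = apparent / (areal scale) = 35300 / 1.431 ≈ 24700 km².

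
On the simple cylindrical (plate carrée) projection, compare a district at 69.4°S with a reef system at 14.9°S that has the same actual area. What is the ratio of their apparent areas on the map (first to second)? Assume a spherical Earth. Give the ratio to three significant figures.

Plate carrée maps x = Rλ, y = Rφ. The meridian scale is h = 1 and the parallel scale is k = 1/cos φ = sec φ.
Areal scale at 69.4°: h·k = 1.000 × 2.842 = 2.842.
Areal scale at 14.9°: h·k = 1.000 × 1.035 = 1.035.
Ratio = 2.842/1.035 ≈ 2.75.

2.75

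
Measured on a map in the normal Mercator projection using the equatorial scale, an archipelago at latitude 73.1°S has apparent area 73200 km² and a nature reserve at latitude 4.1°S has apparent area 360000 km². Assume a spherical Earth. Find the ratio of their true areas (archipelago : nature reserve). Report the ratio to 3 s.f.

Mercator's areal exaggeration is sec²φ; hence true area = (apparent area) · cos²φ.
True area of archipelago: 73200 × cos²(73.1°) = 73200 × 0.08451 = 6186 km².
True area of nature reserve: 360000 × cos²(4.1°) = 360000 × 0.9949 = 358200 km².
Ratio = 6186 / 358200 ≈ 0.0173.

0.0173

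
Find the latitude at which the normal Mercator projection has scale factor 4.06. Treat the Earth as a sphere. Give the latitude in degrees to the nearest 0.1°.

75.7°

Mercator scale is k = sec φ = 1/cos φ.
1/cos φ = 4.06  ⇒  cos φ = 0.2463  ⇒  φ = arccos(0.2463) ≈ 75.7°.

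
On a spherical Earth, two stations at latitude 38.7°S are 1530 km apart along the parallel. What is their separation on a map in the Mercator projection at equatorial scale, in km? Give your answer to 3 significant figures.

1960 km

Mercator is conformal, so the point scale is isotropic: h = k = sec φ = 1/cos φ.
Along the parallel, k = sec 38.7° = 1/0.7804 = 1.281.
Map distance = 1530 × 1.281 ≈ 1960 km.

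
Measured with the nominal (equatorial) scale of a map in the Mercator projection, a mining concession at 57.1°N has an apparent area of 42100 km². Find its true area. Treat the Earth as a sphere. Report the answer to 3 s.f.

12400 km²

For Mercator, h = k = sec φ (a conformal cylindrical projection has a single point scale, 1/cos φ).
Areal scale = k² = sec²φ = 1/cos²(57.1°) = 1/0.5432² = 3.389.
True area = apparent / (areal scale) = 42100 / 3.389 ≈ 12400 km².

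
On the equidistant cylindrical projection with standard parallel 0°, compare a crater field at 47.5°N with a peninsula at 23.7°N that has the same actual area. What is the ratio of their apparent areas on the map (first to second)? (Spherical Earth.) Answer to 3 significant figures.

1.36

For the equirectangular projection with φ₀ = 0 (plate carrée), h = 1 along meridians and k = sec φ along parallels.
Areal scale at 47.5°: h·k = 1.000 × 1.480 = 1.480.
Areal scale at 23.7°: h·k = 1.000 × 1.092 = 1.092.
Ratio = 1.480/1.092 ≈ 1.36.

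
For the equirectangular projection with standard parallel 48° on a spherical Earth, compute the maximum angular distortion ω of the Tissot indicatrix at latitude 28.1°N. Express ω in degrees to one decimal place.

The equidistant cylindrical projection with φ₀ = 48° has h = 1 (meridians true) and k = cos φ₀ / cos φ along parallels.
At 28.1°: h = 1.000, k = 0.7585; principal scales a = 1.000, b = 0.7585.
sin(ω/2) = (a − b)/(a + b) = 0.2415/1.759 = 0.1373, so ω = 2 arcsin(0.1373) ≈ 15.8°.

15.8°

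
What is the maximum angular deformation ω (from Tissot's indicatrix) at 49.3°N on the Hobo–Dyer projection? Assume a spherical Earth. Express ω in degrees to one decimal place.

The Hobo–Dyer projection is cylindrical equal-area with φ₀ = 37.5°. For cylindrical equal-area with standard parallel φ₀, h = cos φ / cos φ₀ and k = cos φ₀ / cos φ, so h·k = 1.
At 49.3°: h = 0.8220, k = 1.217; principal scales a = 1.217, b = 0.8220.
sin(ω/2) = (a − b)/(a + b) = 0.3947/2.039 = 0.1936, so ω = 2 arcsin(0.1936) ≈ 22.3°.

22.3°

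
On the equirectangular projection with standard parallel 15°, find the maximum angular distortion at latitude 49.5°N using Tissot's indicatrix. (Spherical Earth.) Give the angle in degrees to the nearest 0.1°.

The equidistant cylindrical projection with φ₀ = 15° has h = 1 (meridians true) and k = cos φ₀ / cos φ along parallels.
At 49.5°: h = 1.000, k = 1.487; principal scales a = 1.487, b = 1.000.
sin(ω/2) = (a − b)/(a + b) = 0.4873/2.487 = 0.1959, so ω = 2 arcsin(0.1959) ≈ 22.6°.

22.6°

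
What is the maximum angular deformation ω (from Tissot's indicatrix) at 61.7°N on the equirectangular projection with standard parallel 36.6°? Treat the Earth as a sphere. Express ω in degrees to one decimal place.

29.8°

With standard parallel φ₀ = 36.6°, the equirectangular projection gives x = Rλ cos φ₀, y = Rφ, so h = 1 and k = cos 36.6° / cos φ.
At 61.7°: h = 1.000, k = 1.693; principal scales a = 1.693, b = 1.000.
sin(ω/2) = (a − b)/(a + b) = 0.6934/2.693 = 0.2574, so ω = 2 arcsin(0.2574) ≈ 29.8°.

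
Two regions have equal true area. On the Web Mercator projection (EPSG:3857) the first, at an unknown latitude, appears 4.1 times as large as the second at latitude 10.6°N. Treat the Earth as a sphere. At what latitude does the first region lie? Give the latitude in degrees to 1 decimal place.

On Mercator, (apparent₁)/(apparent₂) = sec²φ₁ / sec²φ₂ when true areas are equal.
cos²φ₂ / cos²φ₁ = 4.1  ⇒  cos φ₁ = cos 10.6° / √4.1 = 0.9829/2.025 = 0.4854.
φ₁ = arccos(0.4854) ≈ 61.0°.

61.0°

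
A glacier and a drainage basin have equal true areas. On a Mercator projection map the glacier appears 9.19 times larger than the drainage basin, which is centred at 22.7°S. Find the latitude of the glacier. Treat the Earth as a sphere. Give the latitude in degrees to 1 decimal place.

72.3°

Mercator areal scale is sec²φ, so apparent-area ratio = sec²φ₁ / sec²φ₂ = cos²φ₂ / cos²φ₁.
cos²φ₂ / cos²φ₁ = 9.19  ⇒  cos φ₁ = cos 22.7° / √9.19 = 0.9225/3.032 = 0.3043.
φ₁ = arccos(0.3043) ≈ 72.3°.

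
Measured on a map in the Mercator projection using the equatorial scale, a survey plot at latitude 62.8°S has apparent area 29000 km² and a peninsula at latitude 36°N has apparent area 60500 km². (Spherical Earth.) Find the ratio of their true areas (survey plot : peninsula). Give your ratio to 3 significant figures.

On Mercator the areal scale is sec²φ, so true area = apparent × cos²φ.
True area of survey plot: 29000 × cos²(62.8°) = 29000 × 0.2089 = 6059 km².
True area of peninsula: 60500 × cos²(36°) = 60500 × 0.6545 = 39600 km².
Ratio = 6059 / 39600 ≈ 0.153.

0.153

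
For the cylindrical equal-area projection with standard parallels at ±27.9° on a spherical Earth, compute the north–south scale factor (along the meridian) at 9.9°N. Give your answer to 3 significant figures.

1.11

A cylindrical equal-area projection with standard parallel φ₀ has meridian scale h = cos φ / cos φ₀ and parallel scale k = cos φ₀ / cos φ (so areas are preserved, h·k = 1).
h = cos 9.9° / cos 27.9° = 0.9851/0.8838 = 1.115.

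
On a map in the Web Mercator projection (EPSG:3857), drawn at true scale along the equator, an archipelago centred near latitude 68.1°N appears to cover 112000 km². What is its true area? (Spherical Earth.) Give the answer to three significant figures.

15600 km²

The Mercator projection is conformal; its linear scale factor is the same in every direction and equals sec φ = 1/cos φ.
Areal scale = k² = sec²φ = 1/cos²(68.1°) = 1/0.3730² = 7.188.
True area = apparent / (areal scale) = 112000 / 7.188 ≈ 15600 km².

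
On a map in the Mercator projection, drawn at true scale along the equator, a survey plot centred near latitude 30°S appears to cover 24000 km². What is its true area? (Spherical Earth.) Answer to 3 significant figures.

The Mercator projection is conformal; its linear scale factor is the same in every direction and equals sec φ = 1/cos φ.
Areal scale = k² = sec²φ = 1/cos²(30°) = 1/0.8660² = 1.333.
True area = apparent / (areal scale) = 24000 / 1.333 ≈ 18000 km².

18000 km²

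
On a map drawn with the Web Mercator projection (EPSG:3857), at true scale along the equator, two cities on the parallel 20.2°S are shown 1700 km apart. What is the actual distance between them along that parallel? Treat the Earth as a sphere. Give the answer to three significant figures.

1600 km

The Mercator projection is conformal; its linear scale factor is the same in every direction and equals sec φ = 1/cos φ.
Along the parallel at 20.2°, map distances are exaggerated by k = sec 20.2° = 1.066.
True distance = 1700 / 1.066 = 1700 × cos 20.2° ≈ 1600 km.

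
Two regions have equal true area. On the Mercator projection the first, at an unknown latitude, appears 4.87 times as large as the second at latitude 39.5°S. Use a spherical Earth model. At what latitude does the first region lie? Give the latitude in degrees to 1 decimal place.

For equal true areas on Mercator, apparent areas scale as sec²φ, so the ratio is cos²φ₂ / cos²φ₁.
cos²φ₂ / cos²φ₁ = 4.87  ⇒  cos φ₁ = cos 39.5° / √4.87 = 0.7716/2.207 = 0.3497.
φ₁ = arccos(0.3497) ≈ 69.5°.

69.5°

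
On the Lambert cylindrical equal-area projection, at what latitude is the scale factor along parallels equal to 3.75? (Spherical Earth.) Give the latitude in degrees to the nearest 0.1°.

The Lambert cylindrical equal-area projection is the cylindrical equal-area projection with its standard parallel at the equator (φ₀ = 0). Cylindrical equal-area (φ₀ = 0°): h = cos φ / cos 0° along meridians, k = cos 0° / cos φ along parallels; h·k = 1.
k = cos φ₀ / cos φ = 3.75  ⇒  cos φ = cos 0° / 3.75 = 0.2667.
φ = arccos(0.2667) ≈ 74.5°.

74.5°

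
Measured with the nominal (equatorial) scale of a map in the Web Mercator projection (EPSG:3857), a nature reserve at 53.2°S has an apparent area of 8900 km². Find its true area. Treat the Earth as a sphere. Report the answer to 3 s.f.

3190 km²

Mercator is conformal, so the point scale is isotropic: h = k = sec φ = 1/cos φ.
Areal scale = k² = sec²φ = 1/cos²(53.2°) = 1/0.5990² = 2.787.
True area = apparent / (areal scale) = 8900 / 2.787 ≈ 3190 km².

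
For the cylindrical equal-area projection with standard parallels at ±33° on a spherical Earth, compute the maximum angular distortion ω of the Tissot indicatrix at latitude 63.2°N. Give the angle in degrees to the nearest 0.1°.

A cylindrical equal-area projection with standard parallel φ₀ has meridian scale h = cos φ / cos φ₀ and parallel scale k = cos φ₀ / cos φ (so areas are preserved, h·k = 1).
At 63.2°: h = 0.5376, k = 1.860; principal scales a = 1.860, b = 0.5376.
sin(ω/2) = (a − b)/(a + b) = 1.322/2.398 = 0.5516, so ω = 2 arcsin(0.5516) ≈ 66.9°.

66.9°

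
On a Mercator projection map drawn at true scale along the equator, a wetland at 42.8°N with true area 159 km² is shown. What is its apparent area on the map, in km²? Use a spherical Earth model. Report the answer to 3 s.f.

295 km²

The Mercator projection is conformal; its linear scale factor is the same in every direction and equals sec φ = 1/cos φ.
Areal scale = k² = sec²φ = 1/cos²(42.8°) = 1/0.7337² = 1.857.
Apparent area = 159 × 1.857 ≈ 295 km².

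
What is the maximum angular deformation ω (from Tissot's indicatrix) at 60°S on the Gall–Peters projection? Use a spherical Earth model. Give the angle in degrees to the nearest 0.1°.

The Gall–Peters projection is cylindrical equal-area with φ₀ = 45°. For cylindrical equal-area with standard parallel φ₀, h = cos φ / cos φ₀ and k = cos φ₀ / cos φ, so h·k = 1.
At 60°: h = 0.7071, k = 1.414; principal scales a = 1.414, b = 0.7071.
sin(ω/2) = (a − b)/(a + b) = 0.7071/2.121 = 0.3333, so ω = 2 arcsin(0.3333) ≈ 38.9°.

38.9°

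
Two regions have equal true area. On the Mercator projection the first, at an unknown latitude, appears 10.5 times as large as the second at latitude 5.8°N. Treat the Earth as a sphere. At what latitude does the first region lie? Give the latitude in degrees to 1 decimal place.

For equal true areas on Mercator, apparent areas scale as sec²φ, so the ratio is cos²φ₂ / cos²φ₁.
cos²φ₂ / cos²φ₁ = 10.5  ⇒  cos φ₁ = cos 5.8° / √10.5 = 0.9949/3.240 = 0.3070.
φ₁ = arccos(0.3070) ≈ 72.1°.

72.1°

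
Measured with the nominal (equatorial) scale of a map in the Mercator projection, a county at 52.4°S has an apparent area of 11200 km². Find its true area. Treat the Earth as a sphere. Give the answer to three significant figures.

4170 km²

The Mercator projection is conformal; its linear scale factor is the same in every direction and equals sec φ = 1/cos φ.
Areal scale = k² = sec²φ = 1/cos²(52.4°) = 1/0.6101² = 2.686.
True area = apparent / (areal scale) = 11200 / 2.686 ≈ 4170 km².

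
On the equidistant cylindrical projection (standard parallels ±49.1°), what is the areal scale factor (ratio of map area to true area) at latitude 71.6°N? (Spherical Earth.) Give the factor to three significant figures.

2.07

With standard parallel φ₀ = 49.1°, the equirectangular projection gives x = Rλ cos φ₀, y = Rφ, so h = 1 and k = cos 49.1° / cos φ.
Areal scale = h·k = 1 × cos φ₀ / cos φ; at 71.6°, h = 1.000, k = 2.074, so h·k = 2.074.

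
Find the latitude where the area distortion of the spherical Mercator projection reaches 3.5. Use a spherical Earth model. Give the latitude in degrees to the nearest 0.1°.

57.7°

Mercator areal scale is sec²φ.
sec²φ = 3.5  ⇒  cos²φ = 0.2857  ⇒  cos φ = 0.5345.
φ = arccos(0.5345) ≈ 57.7°.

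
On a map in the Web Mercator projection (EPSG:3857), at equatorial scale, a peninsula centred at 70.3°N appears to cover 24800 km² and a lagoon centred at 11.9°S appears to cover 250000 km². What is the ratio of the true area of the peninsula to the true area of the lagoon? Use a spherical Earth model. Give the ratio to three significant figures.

Mercator's areal exaggeration is sec²φ; hence true area = (apparent area) · cos²φ.
True area of peninsula: 24800 × cos²(70.3°) = 24800 × 0.1136 = 2818 km².
True area of lagoon: 250000 × cos²(11.9°) = 250000 × 0.9575 = 239400 km².
Ratio = 2818 / 239400 ≈ 0.0118.

0.0118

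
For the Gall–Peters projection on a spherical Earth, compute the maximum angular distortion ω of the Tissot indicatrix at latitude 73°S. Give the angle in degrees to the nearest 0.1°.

90.1°

Gall–Peters is a cylindrical equal-area projection with standard parallels at ±45°. For cylindrical equal-area with standard parallel φ₀, h = cos φ / cos φ₀ and k = cos φ₀ / cos φ, so h·k = 1.
At 73°: h = 0.4135, k = 2.419; principal scales a = 2.419, b = 0.4135.
sin(ω/2) = (a − b)/(a + b) = 2.005/2.832 = 0.7080, so ω = 2 arcsin(0.7080) ≈ 90.1°.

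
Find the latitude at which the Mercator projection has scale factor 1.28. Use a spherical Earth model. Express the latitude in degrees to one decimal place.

38.6°

Mercator scale is k = sec φ = 1/cos φ.
1/cos φ = 1.28  ⇒  cos φ = 0.7812  ⇒  φ = arccos(0.7812) ≈ 38.6°.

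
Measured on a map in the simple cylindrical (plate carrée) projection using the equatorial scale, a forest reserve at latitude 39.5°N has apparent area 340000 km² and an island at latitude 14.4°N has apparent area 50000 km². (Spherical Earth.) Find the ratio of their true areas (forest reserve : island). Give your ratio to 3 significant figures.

5.42

On the plate carrée, areal scale = h·k = 1 × sec φ, so true area = apparent × cos φ.
True area of forest reserve: 340000 × cos(39.5°) = 340000 × 0.7716 = 262400 km².
True area of island: 50000 × cos(14.4°) = 50000 × 0.9686 = 48430 km².
Ratio = 262400 / 48430 ≈ 5.42.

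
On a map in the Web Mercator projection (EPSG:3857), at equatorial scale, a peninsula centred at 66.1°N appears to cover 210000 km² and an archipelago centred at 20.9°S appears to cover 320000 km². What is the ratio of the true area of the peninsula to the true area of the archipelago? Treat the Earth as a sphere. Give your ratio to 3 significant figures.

Mercator's areal exaggeration is sec²φ; hence true area = (apparent area) · cos²φ.
True area of peninsula: 210000 × cos²(66.1°) = 210000 × 0.1641 = 34470 km².
True area of archipelago: 320000 × cos²(20.9°) = 320000 × 0.8727 = 279300 km².
Ratio = 34470 / 279300 ≈ 0.123.

0.123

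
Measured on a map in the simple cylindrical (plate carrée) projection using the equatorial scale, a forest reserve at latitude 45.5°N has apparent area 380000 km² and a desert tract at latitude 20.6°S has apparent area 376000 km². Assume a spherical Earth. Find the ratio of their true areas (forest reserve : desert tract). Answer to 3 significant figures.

Plate carrée has h = 1 and k = sec φ, giving areal scale sec φ; true area = (apparent area) · cos φ.
True area of forest reserve: 380000 × cos(45.5°) = 380000 × 0.7009 = 266300 km².
True area of desert tract: 376000 × cos(20.6°) = 376000 × 0.9361 = 352000 km².
Ratio = 266300 / 352000 ≈ 0.757.

0.757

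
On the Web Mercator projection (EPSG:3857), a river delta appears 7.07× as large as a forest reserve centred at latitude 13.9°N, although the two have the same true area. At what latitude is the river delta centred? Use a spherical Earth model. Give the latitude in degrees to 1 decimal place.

68.6°

On Mercator, (apparent₁)/(apparent₂) = sec²φ₁ / sec²φ₂ when true areas are equal.
cos²φ₂ / cos²φ₁ = 7.07  ⇒  cos φ₁ = cos 13.9° / √7.07 = 0.9707/2.659 = 0.3651.
φ₁ = arccos(0.3651) ≈ 68.6°.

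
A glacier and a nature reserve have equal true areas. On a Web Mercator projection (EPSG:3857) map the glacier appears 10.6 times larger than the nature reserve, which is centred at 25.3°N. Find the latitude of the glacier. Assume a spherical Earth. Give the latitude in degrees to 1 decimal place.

73.9°

For equal true areas on Mercator, apparent areas scale as sec²φ, so the ratio is cos²φ₂ / cos²φ₁.
cos²φ₂ / cos²φ₁ = 10.6  ⇒  cos φ₁ = cos 25.3° / √10.6 = 0.9041/3.256 = 0.2777.
φ₁ = arccos(0.2777) ≈ 73.9°.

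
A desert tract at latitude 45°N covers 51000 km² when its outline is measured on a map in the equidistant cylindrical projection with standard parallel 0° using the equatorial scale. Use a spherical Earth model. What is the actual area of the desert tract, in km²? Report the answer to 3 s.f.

In the plate carrée (x = Rλ, y = Rφ), meridians are true-scale (h = 1) and parallels are stretched by k = sec φ.
Areal scale = h·k = 1 × sec φ; at 45°, h = 1.000, k = 1.414, so h·k = 1.414.
True area = apparent / (areal scale) = 51000 / 1.414 ≈ 36100 km².

36100 km²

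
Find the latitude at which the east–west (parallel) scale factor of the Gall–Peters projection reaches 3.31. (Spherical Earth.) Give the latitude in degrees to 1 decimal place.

77.7°

The Gall–Peters projection is cylindrical equal-area with φ₀ = 45°. A cylindrical equal-area projection with standard parallel φ₀ has meridian scale h = cos φ / cos φ₀ and parallel scale k = cos φ₀ / cos φ (so areas are preserved, h·k = 1).
k = cos φ₀ / cos φ = 3.31  ⇒  cos φ = cos 45° / 3.31 = 0.2136.
φ = arccos(0.2136) ≈ 77.7°.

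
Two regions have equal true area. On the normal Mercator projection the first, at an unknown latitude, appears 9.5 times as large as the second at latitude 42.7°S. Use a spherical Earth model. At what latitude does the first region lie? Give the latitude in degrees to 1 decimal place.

On Mercator, (apparent₁)/(apparent₂) = sec²φ₁ / sec²φ₂ when true areas are equal.
cos²φ₂ / cos²φ₁ = 9.5  ⇒  cos φ₁ = cos 42.7° / √9.5 = 0.7349/3.082 = 0.2384.
φ₁ = arccos(0.2384) ≈ 76.2°.

76.2°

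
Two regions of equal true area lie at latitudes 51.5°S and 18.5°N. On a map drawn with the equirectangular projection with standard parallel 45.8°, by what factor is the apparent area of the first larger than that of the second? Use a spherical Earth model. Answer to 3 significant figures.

1.52

In the equirectangular projection with standard parallel φ₀ = 45.8° (x = Rλ cos φ₀, y = Rφ), meridians are true-scale (h = 1) and the parallel scale is k = cos φ₀ / cos φ.
Areal scale at 51.5°: h·k = 1.000 × 1.120 = 1.120.
Areal scale at 18.5°: h·k = 1.000 × 0.7352 = 0.7352.
Ratio = 1.120/0.7352 ≈ 1.52.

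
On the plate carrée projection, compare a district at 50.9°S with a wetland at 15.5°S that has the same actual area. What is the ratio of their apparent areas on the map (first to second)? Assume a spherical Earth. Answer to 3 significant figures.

1.53

In the plate carrée (x = Rλ, y = Rφ), meridians are true-scale (h = 1) and parallels are stretched by k = sec φ.
Areal scale at 50.9°: h·k = 1.000 × 1.586 = 1.586.
Areal scale at 15.5°: h·k = 1.000 × 1.038 = 1.038.
Ratio = 1.586/1.038 ≈ 1.53.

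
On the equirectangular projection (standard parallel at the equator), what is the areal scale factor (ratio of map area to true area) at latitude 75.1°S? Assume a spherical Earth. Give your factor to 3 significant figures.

Plate carrée maps x = Rλ, y = Rφ. The meridian scale is h = 1 and the parallel scale is k = 1/cos φ = sec φ.
Areal scale = h·k = 1 × sec φ; at 75.1°, h = 1.000, k = 3.889, so h·k = 3.889.

3.89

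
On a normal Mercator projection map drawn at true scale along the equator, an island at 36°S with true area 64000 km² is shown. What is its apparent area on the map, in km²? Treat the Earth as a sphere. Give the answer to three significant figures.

The Mercator projection is conformal; its linear scale factor is the same in every direction and equals sec φ = 1/cos φ.
Areal scale = k² = sec²φ = 1/cos²(36°) = 1/0.8090² = 1.528.
Apparent area = 64000 × 1.528 ≈ 97800 km².

97800 km²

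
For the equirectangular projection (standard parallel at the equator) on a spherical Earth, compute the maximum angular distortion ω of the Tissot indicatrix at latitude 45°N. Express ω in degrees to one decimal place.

19.8°

For the equirectangular projection with φ₀ = 0 (plate carrée), h = 1 along meridians and k = sec φ along parallels.
At 45°: h = 1.000, k = 1.414; principal scales a = 1.414, b = 1.000.
sin(ω/2) = (a − b)/(a + b) = 0.4142/2.414 = 0.1716, so ω = 2 arcsin(0.1716) ≈ 19.8°.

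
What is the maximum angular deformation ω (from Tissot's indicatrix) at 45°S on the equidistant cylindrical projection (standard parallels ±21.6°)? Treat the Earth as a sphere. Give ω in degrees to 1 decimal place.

In the equirectangular projection with standard parallel φ₀ = 21.6° (x = Rλ cos φ₀, y = Rφ), meridians are true-scale (h = 1) and the parallel scale is k = cos φ₀ / cos φ.
At 45°: h = 1.000, k = 1.315; principal scales a = 1.315, b = 1.000.
sin(ω/2) = (a − b)/(a + b) = 0.3149/2.315 = 0.1360, so ω = 2 arcsin(0.1360) ≈ 15.6°.

15.6°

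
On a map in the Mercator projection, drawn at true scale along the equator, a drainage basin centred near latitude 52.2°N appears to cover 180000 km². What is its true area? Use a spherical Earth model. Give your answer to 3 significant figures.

For Mercator, h = k = sec φ (a conformal cylindrical projection has a single point scale, 1/cos φ).
Areal scale = k² = sec²φ = 1/cos²(52.2°) = 1/0.6129² = 2.662.
True area = apparent / (areal scale) = 180000 / 2.662 ≈ 67600 km².

67600 km²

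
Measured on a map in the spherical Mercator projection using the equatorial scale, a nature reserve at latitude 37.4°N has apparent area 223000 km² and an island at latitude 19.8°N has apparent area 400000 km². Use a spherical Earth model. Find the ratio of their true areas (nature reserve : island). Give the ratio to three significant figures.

Since Mercator area scale is 1/cos²φ, the true area equals the apparent area multiplied by cos²φ.
True area of nature reserve: 223000 × cos²(37.4°) = 223000 × 0.6311 = 140700 km².
True area of island: 400000 × cos²(19.8°) = 400000 × 0.8853 = 354100 km².
Ratio = 140700 / 354100 ≈ 0.397.

0.397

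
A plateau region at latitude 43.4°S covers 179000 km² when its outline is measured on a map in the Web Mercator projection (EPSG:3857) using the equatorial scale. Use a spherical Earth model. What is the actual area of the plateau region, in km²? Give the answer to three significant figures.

The Mercator projection is conformal; its linear scale factor is the same in every direction and equals sec φ = 1/cos φ.
Areal scale = k² = sec²φ = 1/cos²(43.4°) = 1/0.7266² = 1.894.
True area = apparent / (areal scale) = 179000 / 1.894 ≈ 94500 km².

94500 km²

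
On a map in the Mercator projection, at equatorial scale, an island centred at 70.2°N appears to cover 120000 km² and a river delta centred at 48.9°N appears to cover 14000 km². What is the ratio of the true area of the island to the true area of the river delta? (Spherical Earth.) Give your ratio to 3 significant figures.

2.28

Mercator's areal exaggeration is sec²φ; hence true area = (apparent area) · cos²φ.
True area of island: 120000 × cos²(70.2°) = 120000 × 0.1147 = 13770 km².
True area of river delta: 14000 × cos²(48.9°) = 14000 × 0.4321 = 6050 km².
Ratio = 13770 / 6050 ≈ 2.28.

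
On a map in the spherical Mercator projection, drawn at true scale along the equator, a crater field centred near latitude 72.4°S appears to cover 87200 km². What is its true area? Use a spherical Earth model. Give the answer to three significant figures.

7970 km²

The Mercator projection is conformal; its linear scale factor is the same in every direction and equals sec φ = 1/cos φ.
Areal scale = k² = sec²φ = 1/cos²(72.4°) = 1/0.3024² = 10.94.
True area = apparent / (areal scale) = 87200 / 10.94 ≈ 7970 km².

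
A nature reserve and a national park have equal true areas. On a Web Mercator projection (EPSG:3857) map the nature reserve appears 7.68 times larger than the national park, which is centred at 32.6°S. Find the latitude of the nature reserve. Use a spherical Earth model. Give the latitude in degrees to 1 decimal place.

Mercator areal scale is sec²φ, so apparent-area ratio = sec²φ₁ / sec²φ₂ = cos²φ₂ / cos²φ₁.
cos²φ₂ / cos²φ₁ = 7.68  ⇒  cos φ₁ = cos 32.6° / √7.68 = 0.8425/2.771 = 0.3040.
φ₁ = arccos(0.3040) ≈ 72.3°.

72.3°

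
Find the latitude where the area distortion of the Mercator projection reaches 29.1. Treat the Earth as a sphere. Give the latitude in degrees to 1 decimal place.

79.3°

Mercator areal scale is sec²φ.
sec²φ = 29.1  ⇒  cos²φ = 0.03436  ⇒  cos φ = 0.1854.
φ = arccos(0.1854) ≈ 79.3°.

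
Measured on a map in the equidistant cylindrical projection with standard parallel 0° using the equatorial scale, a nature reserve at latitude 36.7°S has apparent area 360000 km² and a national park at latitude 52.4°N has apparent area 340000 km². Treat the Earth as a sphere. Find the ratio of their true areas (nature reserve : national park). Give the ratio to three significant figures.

1.39

On the plate carrée, areal scale = h·k = 1 × sec φ, so true area = apparent × cos φ.
True area of nature reserve: 360000 × cos(36.7°) = 360000 × 0.8018 = 288600 km².
True area of national park: 340000 × cos(52.4°) = 340000 × 0.6101 = 207400 km².
Ratio = 288600 / 207400 ≈ 1.39.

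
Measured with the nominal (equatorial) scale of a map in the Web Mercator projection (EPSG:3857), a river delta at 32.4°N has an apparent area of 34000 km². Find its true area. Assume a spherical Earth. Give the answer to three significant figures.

Mercator is conformal, so the point scale is isotropic: h = k = sec φ = 1/cos φ.
Areal scale = k² = sec²φ = 1/cos²(32.4°) = 1/0.8443² = 1.403.
True area = apparent / (areal scale) = 34000 / 1.403 ≈ 24200 km².

24200 km²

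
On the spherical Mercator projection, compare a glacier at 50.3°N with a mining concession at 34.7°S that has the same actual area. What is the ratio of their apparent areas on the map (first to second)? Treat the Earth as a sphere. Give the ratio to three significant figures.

1.66

Mercator is conformal with k = sec φ, so areal scale = k² = sec²φ.
At 50.3°: sec²(50.3°) = 1/0.6388² = 2.451.
At 34.7°: sec²(34.7°) = 1/0.8221² = 1.479.
Ratio = 2.451/1.479 = cos²(34.7°)/cos²(50.3°) ≈ 1.66.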